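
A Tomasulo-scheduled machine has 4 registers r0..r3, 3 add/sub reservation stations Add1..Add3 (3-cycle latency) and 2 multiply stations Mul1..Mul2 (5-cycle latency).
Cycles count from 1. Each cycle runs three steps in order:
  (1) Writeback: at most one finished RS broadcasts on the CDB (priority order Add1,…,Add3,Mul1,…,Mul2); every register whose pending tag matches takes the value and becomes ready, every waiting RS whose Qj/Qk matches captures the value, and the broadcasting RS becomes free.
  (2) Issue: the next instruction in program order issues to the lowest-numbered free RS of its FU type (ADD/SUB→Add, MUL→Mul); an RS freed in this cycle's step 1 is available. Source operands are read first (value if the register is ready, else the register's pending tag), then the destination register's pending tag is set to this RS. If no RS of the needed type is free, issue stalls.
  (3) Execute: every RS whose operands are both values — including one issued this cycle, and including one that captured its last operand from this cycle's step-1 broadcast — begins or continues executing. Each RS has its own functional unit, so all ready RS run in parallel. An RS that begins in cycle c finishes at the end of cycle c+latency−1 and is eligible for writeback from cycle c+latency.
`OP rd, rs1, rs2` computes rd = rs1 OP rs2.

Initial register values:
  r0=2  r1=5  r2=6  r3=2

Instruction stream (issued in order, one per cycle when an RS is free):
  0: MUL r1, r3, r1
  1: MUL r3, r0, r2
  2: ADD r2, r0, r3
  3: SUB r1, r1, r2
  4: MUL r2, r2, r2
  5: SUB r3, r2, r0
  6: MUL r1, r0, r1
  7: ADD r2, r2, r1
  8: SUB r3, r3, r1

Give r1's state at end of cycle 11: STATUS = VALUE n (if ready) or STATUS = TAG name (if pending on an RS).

STATUS = TAG Mul2

cycle 1: issue MUL r1<-Mul1 // r0:2,r1:Mul1,r2:6,r3:2
cycle 2: issue MUL r3<-Mul2 // r0:2,r1:Mul1,r2:6,r3:Mul2
cycle 3: issue ADD r2<-Add1 // r0:2,r1:Mul1,r2:Add1,r3:Mul2
cycle 4: issue SUB r1<-Add2 // r0:2,r1:Add2,r2:Add1,r3:Mul2
cycle 5: stall // r0:2,r1:Add2,r2:Add1,r3:Mul2
cycle 6: CDB Mul1=10; issue MUL r2<-Mul1 // r0:2,r1:Add2,r2:Mul1,r3:Mul2
cycle 7: CDB Mul2=12; issue SUB r3<-Add3 // r0:2,r1:Add2,r2:Mul1,r3:Add3
cycle 8: issue MUL r1<-Mul2 // r0:2,r1:Mul2,r2:Mul1,r3:Add3
cycle 9: stall // r0:2,r1:Mul2,r2:Mul1,r3:Add3
cycle 10: CDB Add1=14; issue ADD r2<-Add1 // r0:2,r1:Mul2,r2:Add1,r3:Add3
cycle 11: stall // r0:2,r1:Mul2,r2:Add1,r3:Add3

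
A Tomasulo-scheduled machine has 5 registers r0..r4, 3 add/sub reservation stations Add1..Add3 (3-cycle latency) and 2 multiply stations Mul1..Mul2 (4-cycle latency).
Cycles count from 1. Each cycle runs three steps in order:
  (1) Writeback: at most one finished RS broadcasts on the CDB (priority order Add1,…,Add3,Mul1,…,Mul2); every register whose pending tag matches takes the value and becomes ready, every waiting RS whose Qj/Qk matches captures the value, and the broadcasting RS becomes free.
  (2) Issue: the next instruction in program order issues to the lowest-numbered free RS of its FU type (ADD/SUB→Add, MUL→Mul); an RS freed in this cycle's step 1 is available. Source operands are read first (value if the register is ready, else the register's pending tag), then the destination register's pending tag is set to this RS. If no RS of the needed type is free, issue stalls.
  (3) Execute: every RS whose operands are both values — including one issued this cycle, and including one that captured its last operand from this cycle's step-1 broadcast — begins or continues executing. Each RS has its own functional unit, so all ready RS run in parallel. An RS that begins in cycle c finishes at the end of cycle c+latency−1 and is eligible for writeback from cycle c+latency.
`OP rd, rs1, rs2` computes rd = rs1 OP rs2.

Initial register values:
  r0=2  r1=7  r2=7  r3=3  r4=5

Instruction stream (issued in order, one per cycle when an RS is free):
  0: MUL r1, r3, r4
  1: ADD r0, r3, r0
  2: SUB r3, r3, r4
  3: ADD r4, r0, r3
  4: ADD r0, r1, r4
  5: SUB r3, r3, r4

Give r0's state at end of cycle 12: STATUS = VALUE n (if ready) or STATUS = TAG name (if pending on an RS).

STATUS = VALUE 18

cycle 1: issue MUL r1<-Mul1 // r0:2,r1:Mul1,r2:7,r3:3,r4:5
cycle 2: issue ADD r0<-Add1 // r0:Add1,r1:Mul1,r2:7,r3:3,r4:5
cycle 3: issue SUB r3<-Add2 // r0:Add1,r1:Mul1,r2:7,r3:Add2,r4:5
cycle 4: issue ADD r4<-Add3 // r0:Add1,r1:Mul1,r2:7,r3:Add2,r4:Add3
cycle 5: CDB Add1=5; issue ADD r0<-Add1 // r0:Add1,r1:Mul1,r2:7,r3:Add2,r4:Add3
cycle 6: CDB Add2=-2; issue SUB r3<-Add2 // r0:Add1,r1:Mul1,r2:7,r3:Add2,r4:Add3
cycle 7: CDB Mul1=15 // r0:Add1,r1:15,r2:7,r3:Add2,r4:Add3
cycle 8: - // r0:Add1,r1:15,r2:7,r3:Add2,r4:Add3
cycle 9: CDB Add3=3 // r0:Add1,r1:15,r2:7,r3:Add2,r4:3
cycle 10: - // r0:Add1,r1:15,r2:7,r3:Add2,r4:3
cycle 11: - // r0:Add1,r1:15,r2:7,r3:Add2,r4:3
cycle 12: CDB Add1=18 // r0:18,r1:15,r2:7,r3:Add2,r4:3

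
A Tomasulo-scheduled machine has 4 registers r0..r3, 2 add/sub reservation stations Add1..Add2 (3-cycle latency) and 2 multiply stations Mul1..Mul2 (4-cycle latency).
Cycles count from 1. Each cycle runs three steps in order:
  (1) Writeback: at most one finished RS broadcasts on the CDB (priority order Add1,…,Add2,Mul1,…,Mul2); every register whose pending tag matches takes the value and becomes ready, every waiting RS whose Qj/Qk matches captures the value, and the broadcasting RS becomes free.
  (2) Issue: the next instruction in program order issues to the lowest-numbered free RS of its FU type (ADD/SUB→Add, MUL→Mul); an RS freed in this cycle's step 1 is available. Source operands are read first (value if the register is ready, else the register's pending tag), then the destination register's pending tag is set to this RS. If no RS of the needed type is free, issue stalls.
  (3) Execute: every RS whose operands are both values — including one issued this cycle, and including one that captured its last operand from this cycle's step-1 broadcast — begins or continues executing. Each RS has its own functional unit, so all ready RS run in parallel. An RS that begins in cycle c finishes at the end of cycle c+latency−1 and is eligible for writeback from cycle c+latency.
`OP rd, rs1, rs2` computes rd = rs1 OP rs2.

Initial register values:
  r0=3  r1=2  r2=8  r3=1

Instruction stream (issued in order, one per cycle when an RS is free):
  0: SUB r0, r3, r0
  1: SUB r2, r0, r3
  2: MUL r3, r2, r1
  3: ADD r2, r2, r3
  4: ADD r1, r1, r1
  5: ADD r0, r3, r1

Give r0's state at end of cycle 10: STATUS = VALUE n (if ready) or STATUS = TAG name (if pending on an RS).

STATUS = TAG Add2

  c1: issue SUB r0<-Add1  regs: r0:Add1,r1:2,r2:8,r3:1
  c2: issue SUB r2<-Add2  regs: r0:Add1,r1:2,r2:Add2,r3:1
  c3: issue MUL r3<-Mul1  regs: r0:Add1,r1:2,r2:Add2,r3:Mul1
  c4: CDB Add1=-2; issue ADD r2<-Add1  regs: r0:-2,r1:2,r2:Add1,r3:Mul1
  c5: stall  regs: r0:-2,r1:2,r2:Add1,r3:Mul1
  c6: stall  regs: r0:-2,r1:2,r2:Add1,r3:Mul1
  c7: CDB Add2=-3; issue ADD r1<-Add2  regs: r0:-2,r1:Add2,r2:Add1,r3:Mul1
  c8: stall  regs: r0:-2,r1:Add2,r2:Add1,r3:Mul1
  c9: stall  regs: r0:-2,r1:Add2,r2:Add1,r3:Mul1
  c10: CDB Add2=4; issue ADD r0<-Add2  regs: r0:Add2,r1:4,r2:Add1,r3:Mul1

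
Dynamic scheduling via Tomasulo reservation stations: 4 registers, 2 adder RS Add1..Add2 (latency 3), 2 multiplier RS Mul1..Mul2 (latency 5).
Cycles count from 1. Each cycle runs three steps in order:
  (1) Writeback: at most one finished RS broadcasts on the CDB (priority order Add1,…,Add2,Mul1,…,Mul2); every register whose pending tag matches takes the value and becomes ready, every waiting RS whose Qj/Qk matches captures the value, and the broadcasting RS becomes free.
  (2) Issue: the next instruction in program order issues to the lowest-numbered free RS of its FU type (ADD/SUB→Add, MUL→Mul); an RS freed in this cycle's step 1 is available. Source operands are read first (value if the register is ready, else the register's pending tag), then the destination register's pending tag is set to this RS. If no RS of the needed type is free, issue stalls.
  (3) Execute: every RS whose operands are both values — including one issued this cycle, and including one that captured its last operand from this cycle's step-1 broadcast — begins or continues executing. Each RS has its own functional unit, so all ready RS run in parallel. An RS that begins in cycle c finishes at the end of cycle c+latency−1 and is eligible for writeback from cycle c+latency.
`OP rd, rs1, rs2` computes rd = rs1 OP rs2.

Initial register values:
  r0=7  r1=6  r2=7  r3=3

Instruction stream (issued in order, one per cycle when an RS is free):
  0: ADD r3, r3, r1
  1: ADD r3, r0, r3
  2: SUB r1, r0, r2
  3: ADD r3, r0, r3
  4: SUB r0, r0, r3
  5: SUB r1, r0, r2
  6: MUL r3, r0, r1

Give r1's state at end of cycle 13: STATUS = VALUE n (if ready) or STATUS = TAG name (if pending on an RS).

c1: issue ADD r3<-Add1 | r0:7,r1:6,r2:7,r3:Add1
c2: issue ADD r3<-Add2 | r0:7,r1:6,r2:7,r3:Add2
c3: stall | r0:7,r1:6,r2:7,r3:Add2
c4: CDB Add1=9; issue SUB r1<-Add1 | r0:7,r1:Add1,r2:7,r3:Add2
c5: stall | r0:7,r1:Add1,r2:7,r3:Add2
c6: stall | r0:7,r1:Add1,r2:7,r3:Add2
c7: CDB Add1=0; issue ADD r3<-Add1 | r0:7,r1:0,r2:7,r3:Add1
c8: CDB Add2=16; issue SUB r0<-Add2 | r0:Add2,r1:0,r2:7,r3:Add1
c9: stall | r0:Add2,r1:0,r2:7,r3:Add1
c10: stall | r0:Add2,r1:0,r2:7,r3:Add1
c11: CDB Add1=23; issue SUB r1<-Add1 | r0:Add2,r1:Add1,r2:7,r3:23
c12: issue MUL r3<-Mul1 | r0:Add2,r1:Add1,r2:7,r3:Mul1
c13: - | r0:Add2,r1:Add1,r2:7,r3:Mul1

STATUS = TAG Add1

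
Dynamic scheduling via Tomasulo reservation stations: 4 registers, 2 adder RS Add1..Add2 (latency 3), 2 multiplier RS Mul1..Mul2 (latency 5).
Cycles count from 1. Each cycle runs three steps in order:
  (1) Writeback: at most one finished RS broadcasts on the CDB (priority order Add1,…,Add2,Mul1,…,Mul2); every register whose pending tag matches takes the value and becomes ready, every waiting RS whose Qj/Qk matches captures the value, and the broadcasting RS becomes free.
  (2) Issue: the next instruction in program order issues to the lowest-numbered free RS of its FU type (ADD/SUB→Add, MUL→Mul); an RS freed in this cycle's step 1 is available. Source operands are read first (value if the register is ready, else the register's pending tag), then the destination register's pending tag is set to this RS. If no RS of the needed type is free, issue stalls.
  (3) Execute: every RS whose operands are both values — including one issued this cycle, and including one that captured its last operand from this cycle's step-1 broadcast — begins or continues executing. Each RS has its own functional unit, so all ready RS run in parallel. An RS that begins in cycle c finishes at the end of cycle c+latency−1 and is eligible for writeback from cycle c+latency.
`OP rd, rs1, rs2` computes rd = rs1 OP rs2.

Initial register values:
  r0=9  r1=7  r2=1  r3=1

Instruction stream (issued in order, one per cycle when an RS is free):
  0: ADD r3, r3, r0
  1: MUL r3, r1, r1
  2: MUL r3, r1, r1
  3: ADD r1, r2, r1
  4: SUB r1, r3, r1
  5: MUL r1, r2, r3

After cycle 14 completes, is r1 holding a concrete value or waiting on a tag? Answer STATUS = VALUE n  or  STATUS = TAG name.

STATUS = VALUE 49

cycle 1: issue ADD r3<-Add1 // r0:9,r1:7,r2:1,r3:Add1
cycle 2: issue MUL r3<-Mul1 // r0:9,r1:7,r2:1,r3:Mul1
cycle 3: issue MUL r3<-Mul2 // r0:9,r1:7,r2:1,r3:Mul2
cycle 4: CDB Add1=10; issue ADD r1<-Add1 // r0:9,r1:Add1,r2:1,r3:Mul2
cycle 5: issue SUB r1<-Add2 // r0:9,r1:Add2,r2:1,r3:Mul2
cycle 6: stall // r0:9,r1:Add2,r2:1,r3:Mul2
cycle 7: CDB Add1=8; stall // r0:9,r1:Add2,r2:1,r3:Mul2
cycle 8: CDB Mul1=49; issue MUL r1<-Mul1 // r0:9,r1:Mul1,r2:1,r3:Mul2
cycle 9: CDB Mul2=49 // r0:9,r1:Mul1,r2:1,r3:49
cycle 10: - // r0:9,r1:Mul1,r2:1,r3:49
cycle 11: - // r0:9,r1:Mul1,r2:1,r3:49
cycle 12: CDB Add2=41 // r0:9,r1:Mul1,r2:1,r3:49
cycle 13: - // r0:9,r1:Mul1,r2:1,r3:49
cycle 14: CDB Mul1=49 // r0:9,r1:49,r2:1,r3:49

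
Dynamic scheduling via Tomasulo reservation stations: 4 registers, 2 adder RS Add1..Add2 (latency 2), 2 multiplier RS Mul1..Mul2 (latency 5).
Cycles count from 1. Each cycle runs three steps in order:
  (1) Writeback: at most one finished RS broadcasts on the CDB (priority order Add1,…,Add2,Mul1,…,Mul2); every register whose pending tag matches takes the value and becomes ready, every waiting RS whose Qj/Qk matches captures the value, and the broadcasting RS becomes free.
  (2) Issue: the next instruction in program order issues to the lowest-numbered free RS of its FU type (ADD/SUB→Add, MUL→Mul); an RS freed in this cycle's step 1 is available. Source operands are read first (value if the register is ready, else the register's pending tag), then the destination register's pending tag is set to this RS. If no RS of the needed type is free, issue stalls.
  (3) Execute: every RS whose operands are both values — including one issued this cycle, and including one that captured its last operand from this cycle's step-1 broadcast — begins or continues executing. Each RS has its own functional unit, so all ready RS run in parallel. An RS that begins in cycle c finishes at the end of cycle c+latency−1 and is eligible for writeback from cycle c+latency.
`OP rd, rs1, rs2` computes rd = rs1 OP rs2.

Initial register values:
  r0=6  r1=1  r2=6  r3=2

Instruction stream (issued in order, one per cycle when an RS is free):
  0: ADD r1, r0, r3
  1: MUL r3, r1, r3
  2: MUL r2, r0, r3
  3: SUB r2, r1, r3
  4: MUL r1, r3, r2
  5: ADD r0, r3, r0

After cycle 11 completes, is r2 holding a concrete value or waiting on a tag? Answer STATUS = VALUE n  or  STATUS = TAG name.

  c1: issue ADD r1<-Add1  regs: r0:6,r1:Add1,r2:6,r3:2
  c2: issue MUL r3<-Mul1  regs: r0:6,r1:Add1,r2:6,r3:Mul1
  c3: CDB Add1=8; issue MUL r2<-Mul2  regs: r0:6,r1:8,r2:Mul2,r3:Mul1
  c4: issue SUB r2<-Add1  regs: r0:6,r1:8,r2:Add1,r3:Mul1
  c5: stall  regs: r0:6,r1:8,r2:Add1,r3:Mul1
  c6: stall  regs: r0:6,r1:8,r2:Add1,r3:Mul1
  c7: stall  regs: r0:6,r1:8,r2:Add1,r3:Mul1
  c8: CDB Mul1=16; issue MUL r1<-Mul1  regs: r0:6,r1:Mul1,r2:Add1,r3:16
  c9: issue ADD r0<-Add2  regs: r0:Add2,r1:Mul1,r2:Add1,r3:16
  c10: CDB Add1=-8  regs: r0:Add2,r1:Mul1,r2:-8,r3:16
  c11: CDB Add2=22  regs: r0:22,r1:Mul1,r2:-8,r3:16

STATUS = VALUE -8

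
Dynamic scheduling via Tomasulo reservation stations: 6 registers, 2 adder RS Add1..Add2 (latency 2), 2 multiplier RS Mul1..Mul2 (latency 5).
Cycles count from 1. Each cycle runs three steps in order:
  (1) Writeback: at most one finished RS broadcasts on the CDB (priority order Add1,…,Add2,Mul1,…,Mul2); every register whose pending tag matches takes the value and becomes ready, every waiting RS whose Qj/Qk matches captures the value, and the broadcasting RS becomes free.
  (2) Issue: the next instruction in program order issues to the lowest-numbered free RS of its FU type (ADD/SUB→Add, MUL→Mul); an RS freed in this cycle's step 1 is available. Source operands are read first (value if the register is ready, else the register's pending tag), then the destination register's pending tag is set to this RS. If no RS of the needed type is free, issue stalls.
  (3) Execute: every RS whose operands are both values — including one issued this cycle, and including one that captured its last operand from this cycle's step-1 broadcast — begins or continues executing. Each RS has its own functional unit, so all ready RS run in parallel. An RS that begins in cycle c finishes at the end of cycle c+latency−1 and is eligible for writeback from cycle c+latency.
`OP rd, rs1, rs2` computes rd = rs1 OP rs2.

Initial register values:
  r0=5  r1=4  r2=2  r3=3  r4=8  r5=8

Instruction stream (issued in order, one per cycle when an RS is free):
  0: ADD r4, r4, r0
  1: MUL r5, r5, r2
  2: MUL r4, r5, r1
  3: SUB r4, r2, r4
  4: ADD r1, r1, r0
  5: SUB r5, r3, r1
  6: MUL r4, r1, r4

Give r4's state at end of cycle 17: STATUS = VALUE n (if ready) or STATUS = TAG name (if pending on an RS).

STATUS = TAG Mul1

cycle 1: issue ADD r4<-Add1 // r0:5,r1:4,r2:2,r3:3,r4:Add1,r5:8
cycle 2: issue MUL r5<-Mul1 // r0:5,r1:4,r2:2,r3:3,r4:Add1,r5:Mul1
cycle 3: CDB Add1=13; issue MUL r4<-Mul2 // r0:5,r1:4,r2:2,r3:3,r4:Mul2,r5:Mul1
cycle 4: issue SUB r4<-Add1 // r0:5,r1:4,r2:2,r3:3,r4:Add1,r5:Mul1
cycle 5: issue ADD r1<-Add2 // r0:5,r1:Add2,r2:2,r3:3,r4:Add1,r5:Mul1
cycle 6: stall // r0:5,r1:Add2,r2:2,r3:3,r4:Add1,r5:Mul1
cycle 7: CDB Add2=9; issue SUB r5<-Add2 // r0:5,r1:9,r2:2,r3:3,r4:Add1,r5:Add2
cycle 8: CDB Mul1=16; issue MUL r4<-Mul1 // r0:5,r1:9,r2:2,r3:3,r4:Mul1,r5:Add2
cycle 9: CDB Add2=-6 // r0:5,r1:9,r2:2,r3:3,r4:Mul1,r5:-6
cycle 10: - // r0:5,r1:9,r2:2,r3:3,r4:Mul1,r5:-6
cycle 11: - // r0:5,r1:9,r2:2,r3:3,r4:Mul1,r5:-6
cycle 12: - // r0:5,r1:9,r2:2,r3:3,r4:Mul1,r5:-6
cycle 13: CDB Mul2=64 // r0:5,r1:9,r2:2,r3:3,r4:Mul1,r5:-6
cycle 14: - // r0:5,r1:9,r2:2,r3:3,r4:Mul1,r5:-6
cycle 15: CDB Add1=-62 // r0:5,r1:9,r2:2,r3:3,r4:Mul1,r5:-6
cycle 16: - // r0:5,r1:9,r2:2,r3:3,r4:Mul1,r5:-6
cycle 17: - // r0:5,r1:9,r2:2,r3:3,r4:Mul1,r5:-6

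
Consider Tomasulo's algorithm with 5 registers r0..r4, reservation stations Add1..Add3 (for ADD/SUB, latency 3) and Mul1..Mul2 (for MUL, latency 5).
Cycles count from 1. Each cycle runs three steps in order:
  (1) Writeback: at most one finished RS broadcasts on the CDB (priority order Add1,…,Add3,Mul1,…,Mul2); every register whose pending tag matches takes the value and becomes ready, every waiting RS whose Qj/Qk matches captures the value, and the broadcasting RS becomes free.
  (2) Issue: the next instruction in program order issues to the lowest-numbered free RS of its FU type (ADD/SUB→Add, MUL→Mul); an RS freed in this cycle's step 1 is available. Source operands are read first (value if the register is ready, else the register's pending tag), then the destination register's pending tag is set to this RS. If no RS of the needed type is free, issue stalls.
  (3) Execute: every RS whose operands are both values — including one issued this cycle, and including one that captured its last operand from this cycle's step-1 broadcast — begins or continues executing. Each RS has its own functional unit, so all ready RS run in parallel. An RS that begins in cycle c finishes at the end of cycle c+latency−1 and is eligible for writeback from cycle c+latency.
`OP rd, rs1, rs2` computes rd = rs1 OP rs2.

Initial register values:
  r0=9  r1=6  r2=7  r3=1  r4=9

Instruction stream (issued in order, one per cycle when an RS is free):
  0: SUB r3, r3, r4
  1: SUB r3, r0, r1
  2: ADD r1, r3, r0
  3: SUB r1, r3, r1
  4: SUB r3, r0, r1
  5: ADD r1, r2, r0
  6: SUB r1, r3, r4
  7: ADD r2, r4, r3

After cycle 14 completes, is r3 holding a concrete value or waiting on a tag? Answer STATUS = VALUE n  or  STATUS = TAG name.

cycle 1: issue SUB r3<-Add1 // r0:9,r1:6,r2:7,r3:Add1,r4:9
cycle 2: issue SUB r3<-Add2 // r0:9,r1:6,r2:7,r3:Add2,r4:9
cycle 3: issue ADD r1<-Add3 // r0:9,r1:Add3,r2:7,r3:Add2,r4:9
cycle 4: CDB Add1=-8; issue SUB r1<-Add1 // r0:9,r1:Add1,r2:7,r3:Add2,r4:9
cycle 5: CDB Add2=3; issue SUB r3<-Add2 // r0:9,r1:Add1,r2:7,r3:Add2,r4:9
cycle 6: stall // r0:9,r1:Add1,r2:7,r3:Add2,r4:9
cycle 7: stall // r0:9,r1:Add1,r2:7,r3:Add2,r4:9
cycle 8: CDB Add3=12; issue ADD r1<-Add3 // r0:9,r1:Add3,r2:7,r3:Add2,r4:9
cycle 9: stall // r0:9,r1:Add3,r2:7,r3:Add2,r4:9
cycle 10: stall // r0:9,r1:Add3,r2:7,r3:Add2,r4:9
cycle 11: CDB Add1=-9; issue SUB r1<-Add1 // r0:9,r1:Add1,r2:7,r3:Add2,r4:9
cycle 12: CDB Add3=16; issue ADD r2<-Add3 // r0:9,r1:Add1,r2:Add3,r3:Add2,r4:9
cycle 13: - // r0:9,r1:Add1,r2:Add3,r3:Add2,r4:9
cycle 14: CDB Add2=18 // r0:9,r1:Add1,r2:Add3,r3:18,r4:9

STATUS = VALUE 18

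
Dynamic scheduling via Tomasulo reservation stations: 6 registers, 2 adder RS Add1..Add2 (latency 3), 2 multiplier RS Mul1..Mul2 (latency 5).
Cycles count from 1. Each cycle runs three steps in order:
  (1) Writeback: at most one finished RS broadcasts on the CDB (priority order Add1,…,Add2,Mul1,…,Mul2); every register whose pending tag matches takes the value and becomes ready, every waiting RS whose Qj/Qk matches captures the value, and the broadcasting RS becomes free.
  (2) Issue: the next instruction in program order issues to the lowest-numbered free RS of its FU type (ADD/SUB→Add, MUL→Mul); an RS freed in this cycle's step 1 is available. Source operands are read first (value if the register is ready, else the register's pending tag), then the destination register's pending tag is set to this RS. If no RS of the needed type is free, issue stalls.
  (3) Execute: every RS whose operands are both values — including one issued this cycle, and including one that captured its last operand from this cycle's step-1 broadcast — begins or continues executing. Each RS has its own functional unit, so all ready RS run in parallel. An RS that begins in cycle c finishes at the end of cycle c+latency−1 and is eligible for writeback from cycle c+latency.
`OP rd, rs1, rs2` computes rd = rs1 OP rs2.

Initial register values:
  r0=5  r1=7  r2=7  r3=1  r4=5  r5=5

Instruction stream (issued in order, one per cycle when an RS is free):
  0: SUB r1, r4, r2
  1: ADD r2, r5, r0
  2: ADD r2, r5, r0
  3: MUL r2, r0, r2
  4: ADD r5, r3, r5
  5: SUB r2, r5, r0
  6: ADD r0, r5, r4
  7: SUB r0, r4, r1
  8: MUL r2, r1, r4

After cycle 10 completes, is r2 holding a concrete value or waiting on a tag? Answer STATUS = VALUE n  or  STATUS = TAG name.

STATUS = TAG Add1

  c1: issue SUB r1<-Add1  regs: r0:5,r1:Add1,r2:7,r3:1,r4:5,r5:5
  c2: issue ADD r2<-Add2  regs: r0:5,r1:Add1,r2:Add2,r3:1,r4:5,r5:5
  c3: stall  regs: r0:5,r1:Add1,r2:Add2,r3:1,r4:5,r5:5
  c4: CDB Add1=-2; issue ADD r2<-Add1  regs: r0:5,r1:-2,r2:Add1,r3:1,r4:5,r5:5
  c5: CDB Add2=10; issue MUL r2<-Mul1  regs: r0:5,r1:-2,r2:Mul1,r3:1,r4:5,r5:5
  c6: issue ADD r5<-Add2  regs: r0:5,r1:-2,r2:Mul1,r3:1,r4:5,r5:Add2
  c7: CDB Add1=10; issue SUB r2<-Add1  regs: r0:5,r1:-2,r2:Add1,r3:1,r4:5,r5:Add2
  c8: stall  regs: r0:5,r1:-2,r2:Add1,r3:1,r4:5,r5:Add2
  c9: CDB Add2=6; issue ADD r0<-Add2  regs: r0:Add2,r1:-2,r2:Add1,r3:1,r4:5,r5:6
  c10: stall  regs: r0:Add2,r1:-2,r2:Add1,r3:1,r4:5,r5:6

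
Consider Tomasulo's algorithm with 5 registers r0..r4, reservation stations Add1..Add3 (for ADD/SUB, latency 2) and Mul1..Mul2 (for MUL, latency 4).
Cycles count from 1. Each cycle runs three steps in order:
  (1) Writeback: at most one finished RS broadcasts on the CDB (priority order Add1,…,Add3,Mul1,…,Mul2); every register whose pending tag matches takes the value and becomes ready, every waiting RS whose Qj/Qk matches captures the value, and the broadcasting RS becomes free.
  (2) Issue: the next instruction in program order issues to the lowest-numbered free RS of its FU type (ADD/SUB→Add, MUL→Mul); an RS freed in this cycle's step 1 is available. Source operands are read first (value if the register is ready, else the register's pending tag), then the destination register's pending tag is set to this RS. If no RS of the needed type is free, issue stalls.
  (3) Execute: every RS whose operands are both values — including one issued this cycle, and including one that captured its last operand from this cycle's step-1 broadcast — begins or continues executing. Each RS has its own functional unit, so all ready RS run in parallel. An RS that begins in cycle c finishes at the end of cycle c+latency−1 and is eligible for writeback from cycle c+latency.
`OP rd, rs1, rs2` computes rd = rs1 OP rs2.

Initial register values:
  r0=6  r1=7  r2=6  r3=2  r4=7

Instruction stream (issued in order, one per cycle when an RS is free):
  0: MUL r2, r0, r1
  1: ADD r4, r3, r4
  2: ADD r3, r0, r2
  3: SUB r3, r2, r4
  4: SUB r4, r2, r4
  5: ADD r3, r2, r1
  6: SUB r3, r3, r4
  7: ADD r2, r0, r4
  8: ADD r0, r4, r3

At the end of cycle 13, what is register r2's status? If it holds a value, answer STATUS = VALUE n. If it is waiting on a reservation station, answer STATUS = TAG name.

STATUS = VALUE 39

  c1: issue MUL r2<-Mul1  regs: r0:6,r1:7,r2:Mul1,r3:2,r4:7
  c2: issue ADD r4<-Add1  regs: r0:6,r1:7,r2:Mul1,r3:2,r4:Add1
  c3: issue ADD r3<-Add2  regs: r0:6,r1:7,r2:Mul1,r3:Add2,r4:Add1
  c4: CDB Add1=9; issue SUB r3<-Add1  regs: r0:6,r1:7,r2:Mul1,r3:Add1,r4:9
  c5: CDB Mul1=42; issue SUB r4<-Add3  regs: r0:6,r1:7,r2:42,r3:Add1,r4:Add3
  c6: stall  regs: r0:6,r1:7,r2:42,r3:Add1,r4:Add3
  c7: CDB Add1=33; issue ADD r3<-Add1  regs: r0:6,r1:7,r2:42,r3:Add1,r4:Add3
  c8: CDB Add2=48; issue SUB r3<-Add2  regs: r0:6,r1:7,r2:42,r3:Add2,r4:Add3
  c9: CDB Add1=49; issue ADD r2<-Add1  regs: r0:6,r1:7,r2:Add1,r3:Add2,r4:Add3
  c10: CDB Add3=33; issue ADD r0<-Add3  regs: r0:Add3,r1:7,r2:Add1,r3:Add2,r4:33
  c11: -  regs: r0:Add3,r1:7,r2:Add1,r3:Add2,r4:33
  c12: CDB Add1=39  regs: r0:Add3,r1:7,r2:39,r3:Add2,r4:33
  c13: CDB Add2=16  regs: r0:Add3,r1:7,r2:39,r3:16,r4:33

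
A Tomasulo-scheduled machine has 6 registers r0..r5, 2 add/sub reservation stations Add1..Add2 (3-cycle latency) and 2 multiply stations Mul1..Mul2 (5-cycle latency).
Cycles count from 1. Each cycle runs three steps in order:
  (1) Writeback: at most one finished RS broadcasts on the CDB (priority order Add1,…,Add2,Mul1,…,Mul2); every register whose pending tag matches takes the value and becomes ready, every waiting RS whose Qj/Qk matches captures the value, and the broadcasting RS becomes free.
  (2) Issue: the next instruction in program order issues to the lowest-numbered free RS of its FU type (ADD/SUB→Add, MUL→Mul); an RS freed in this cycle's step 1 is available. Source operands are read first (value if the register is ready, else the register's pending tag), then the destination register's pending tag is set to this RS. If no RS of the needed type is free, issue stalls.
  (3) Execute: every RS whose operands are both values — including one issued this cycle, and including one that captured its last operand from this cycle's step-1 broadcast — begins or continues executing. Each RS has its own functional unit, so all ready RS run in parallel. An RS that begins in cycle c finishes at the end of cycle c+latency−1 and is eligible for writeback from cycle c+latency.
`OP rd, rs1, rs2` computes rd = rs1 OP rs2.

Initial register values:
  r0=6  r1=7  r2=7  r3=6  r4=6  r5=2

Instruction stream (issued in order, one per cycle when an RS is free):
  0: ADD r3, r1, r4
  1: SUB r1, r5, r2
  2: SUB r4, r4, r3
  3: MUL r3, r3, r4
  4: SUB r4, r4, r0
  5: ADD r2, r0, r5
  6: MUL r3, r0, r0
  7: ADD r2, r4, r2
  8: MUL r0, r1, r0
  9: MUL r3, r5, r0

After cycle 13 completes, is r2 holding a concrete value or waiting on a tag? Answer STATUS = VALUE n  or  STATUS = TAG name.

cycle 1: issue ADD r3<-Add1 // r0:6,r1:7,r2:7,r3:Add1,r4:6,r5:2
cycle 2: issue SUB r1<-Add2 // r0:6,r1:Add2,r2:7,r3:Add1,r4:6,r5:2
cycle 3: stall // r0:6,r1:Add2,r2:7,r3:Add1,r4:6,r5:2
cycle 4: CDB Add1=13; issue SUB r4<-Add1 // r0:6,r1:Add2,r2:7,r3:13,r4:Add1,r5:2
cycle 5: CDB Add2=-5; issue MUL r3<-Mul1 // r0:6,r1:-5,r2:7,r3:Mul1,r4:Add1,r5:2
cycle 6: issue SUB r4<-Add2 // r0:6,r1:-5,r2:7,r3:Mul1,r4:Add2,r5:2
cycle 7: CDB Add1=-7; issue ADD r2<-Add1 // r0:6,r1:-5,r2:Add1,r3:Mul1,r4:Add2,r5:2
cycle 8: issue MUL r3<-Mul2 // r0:6,r1:-5,r2:Add1,r3:Mul2,r4:Add2,r5:2
cycle 9: stall // r0:6,r1:-5,r2:Add1,r3:Mul2,r4:Add2,r5:2
cycle 10: CDB Add1=8; issue ADD r2<-Add1 // r0:6,r1:-5,r2:Add1,r3:Mul2,r4:Add2,r5:2
cycle 11: CDB Add2=-13; stall // r0:6,r1:-5,r2:Add1,r3:Mul2,r4:-13,r5:2
cycle 12: CDB Mul1=-91; issue MUL r0<-Mul1 // r0:Mul1,r1:-5,r2:Add1,r3:Mul2,r4:-13,r5:2
cycle 13: CDB Mul2=36; issue MUL r3<-Mul2 // r0:Mul1,r1:-5,r2:Add1,r3:Mul2,r4:-13,r5:2

STATUS = TAG Add1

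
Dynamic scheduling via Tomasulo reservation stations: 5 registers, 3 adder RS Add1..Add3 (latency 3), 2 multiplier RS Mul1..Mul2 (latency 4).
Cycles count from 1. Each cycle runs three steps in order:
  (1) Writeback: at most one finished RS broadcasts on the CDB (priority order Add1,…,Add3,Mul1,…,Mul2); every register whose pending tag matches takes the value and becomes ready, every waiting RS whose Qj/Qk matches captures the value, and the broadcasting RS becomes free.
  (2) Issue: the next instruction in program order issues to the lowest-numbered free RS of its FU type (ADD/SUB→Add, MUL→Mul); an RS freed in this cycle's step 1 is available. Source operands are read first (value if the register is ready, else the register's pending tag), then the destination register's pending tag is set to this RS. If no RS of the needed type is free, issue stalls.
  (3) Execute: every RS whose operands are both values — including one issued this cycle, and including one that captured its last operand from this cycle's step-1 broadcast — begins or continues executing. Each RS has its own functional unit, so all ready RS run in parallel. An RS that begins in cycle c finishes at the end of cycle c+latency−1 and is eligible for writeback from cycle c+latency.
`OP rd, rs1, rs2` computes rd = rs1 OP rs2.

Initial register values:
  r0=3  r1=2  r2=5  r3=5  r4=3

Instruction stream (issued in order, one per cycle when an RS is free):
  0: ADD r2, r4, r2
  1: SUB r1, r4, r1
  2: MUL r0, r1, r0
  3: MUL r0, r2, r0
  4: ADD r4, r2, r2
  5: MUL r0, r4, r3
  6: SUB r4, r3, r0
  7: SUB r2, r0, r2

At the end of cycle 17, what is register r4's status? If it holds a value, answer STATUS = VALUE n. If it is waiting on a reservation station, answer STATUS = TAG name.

STATUS = VALUE -75

cycle 1: issue ADD r2<-Add1 // r0:3,r1:2,r2:Add1,r3:5,r4:3
cycle 2: issue SUB r1<-Add2 // r0:3,r1:Add2,r2:Add1,r3:5,r4:3
cycle 3: issue MUL r0<-Mul1 // r0:Mul1,r1:Add2,r2:Add1,r3:5,r4:3
cycle 4: CDB Add1=8; issue MUL r0<-Mul2 // r0:Mul2,r1:Add2,r2:8,r3:5,r4:3
cycle 5: CDB Add2=1; issue ADD r4<-Add1 // r0:Mul2,r1:1,r2:8,r3:5,r4:Add1
cycle 6: stall // r0:Mul2,r1:1,r2:8,r3:5,r4:Add1
cycle 7: stall // r0:Mul2,r1:1,r2:8,r3:5,r4:Add1
cycle 8: CDB Add1=16; stall // r0:Mul2,r1:1,r2:8,r3:5,r4:16
cycle 9: CDB Mul1=3; issue MUL r0<-Mul1 // r0:Mul1,r1:1,r2:8,r3:5,r4:16
cycle 10: issue SUB r4<-Add1 // r0:Mul1,r1:1,r2:8,r3:5,r4:Add1
cycle 11: issue SUB r2<-Add2 // r0:Mul1,r1:1,r2:Add2,r3:5,r4:Add1
cycle 12: - // r0:Mul1,r1:1,r2:Add2,r3:5,r4:Add1
cycle 13: CDB Mul1=80 // r0:80,r1:1,r2:Add2,r3:5,r4:Add1
cycle 14: CDB Mul2=24 // r0:80,r1:1,r2:Add2,r3:5,r4:Add1
cycle 15: - // r0:80,r1:1,r2:Add2,r3:5,r4:Add1
cycle 16: CDB Add1=-75 // r0:80,r1:1,r2:Add2,r3:5,r4:-75
cycle 17: CDB Add2=72 // r0:80,r1:1,r2:72,r3:5,r4:-75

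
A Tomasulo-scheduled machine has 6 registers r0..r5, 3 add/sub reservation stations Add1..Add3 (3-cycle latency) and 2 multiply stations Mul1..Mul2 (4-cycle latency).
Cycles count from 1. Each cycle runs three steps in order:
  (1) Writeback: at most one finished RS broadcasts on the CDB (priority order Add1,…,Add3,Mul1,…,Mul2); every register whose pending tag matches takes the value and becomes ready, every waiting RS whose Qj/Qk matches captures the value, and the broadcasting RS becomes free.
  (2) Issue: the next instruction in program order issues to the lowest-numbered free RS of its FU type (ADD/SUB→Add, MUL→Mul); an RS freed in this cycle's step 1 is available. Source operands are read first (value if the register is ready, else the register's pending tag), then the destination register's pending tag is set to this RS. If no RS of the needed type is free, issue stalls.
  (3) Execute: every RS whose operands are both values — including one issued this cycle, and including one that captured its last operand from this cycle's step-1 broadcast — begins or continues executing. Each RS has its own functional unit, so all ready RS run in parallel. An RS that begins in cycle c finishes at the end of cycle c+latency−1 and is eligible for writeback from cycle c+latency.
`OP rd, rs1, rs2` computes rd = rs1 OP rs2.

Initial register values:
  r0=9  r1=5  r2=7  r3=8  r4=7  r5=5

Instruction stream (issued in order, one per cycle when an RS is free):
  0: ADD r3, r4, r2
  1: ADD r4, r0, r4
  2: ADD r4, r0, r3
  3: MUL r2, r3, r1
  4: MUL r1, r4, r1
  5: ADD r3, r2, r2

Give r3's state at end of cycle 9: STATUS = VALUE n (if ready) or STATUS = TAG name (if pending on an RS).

c1: issue ADD r3<-Add1 | r0:9,r1:5,r2:7,r3:Add1,r4:7,r5:5
c2: issue ADD r4<-Add2 | r0:9,r1:5,r2:7,r3:Add1,r4:Add2,r5:5
c3: issue ADD r4<-Add3 | r0:9,r1:5,r2:7,r3:Add1,r4:Add3,r5:5
c4: CDB Add1=14; issue MUL r2<-Mul1 | r0:9,r1:5,r2:Mul1,r3:14,r4:Add3,r5:5
c5: CDB Add2=16; issue MUL r1<-Mul2 | r0:9,r1:Mul2,r2:Mul1,r3:14,r4:Add3,r5:5
c6: issue ADD r3<-Add1 | r0:9,r1:Mul2,r2:Mul1,r3:Add1,r4:Add3,r5:5
c7: CDB Add3=23 | r0:9,r1:Mul2,r2:Mul1,r3:Add1,r4:23,r5:5
c8: CDB Mul1=70 | r0:9,r1:Mul2,r2:70,r3:Add1,r4:23,r5:5
c9: - | r0:9,r1:Mul2,r2:70,r3:Add1,r4:23,r5:5

STATUS = TAG Add1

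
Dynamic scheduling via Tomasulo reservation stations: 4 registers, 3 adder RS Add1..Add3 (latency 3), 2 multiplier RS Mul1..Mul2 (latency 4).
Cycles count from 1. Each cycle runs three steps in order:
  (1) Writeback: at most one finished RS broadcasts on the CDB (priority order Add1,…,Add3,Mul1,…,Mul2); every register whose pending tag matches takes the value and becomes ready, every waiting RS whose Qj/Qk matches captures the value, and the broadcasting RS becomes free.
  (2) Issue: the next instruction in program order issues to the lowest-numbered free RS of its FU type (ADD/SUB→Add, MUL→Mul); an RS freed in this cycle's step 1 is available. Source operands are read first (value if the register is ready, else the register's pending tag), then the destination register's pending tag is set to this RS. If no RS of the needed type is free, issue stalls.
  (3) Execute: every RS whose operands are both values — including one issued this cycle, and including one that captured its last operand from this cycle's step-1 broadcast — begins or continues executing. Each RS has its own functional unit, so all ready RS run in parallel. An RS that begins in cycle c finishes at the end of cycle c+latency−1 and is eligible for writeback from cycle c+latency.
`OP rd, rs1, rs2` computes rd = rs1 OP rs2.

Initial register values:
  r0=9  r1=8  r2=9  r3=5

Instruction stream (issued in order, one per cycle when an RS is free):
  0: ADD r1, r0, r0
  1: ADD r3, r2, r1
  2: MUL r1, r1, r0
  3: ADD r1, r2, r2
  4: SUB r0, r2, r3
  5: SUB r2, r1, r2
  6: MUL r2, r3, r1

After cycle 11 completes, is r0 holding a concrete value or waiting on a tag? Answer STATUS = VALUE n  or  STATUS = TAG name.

cycle 1: issue ADD r1<-Add1 // r0:9,r1:Add1,r2:9,r3:5
cycle 2: issue ADD r3<-Add2 // r0:9,r1:Add1,r2:9,r3:Add2
cycle 3: issue MUL r1<-Mul1 // r0:9,r1:Mul1,r2:9,r3:Add2
cycle 4: CDB Add1=18; issue ADD r1<-Add1 // r0:9,r1:Add1,r2:9,r3:Add2
cycle 5: issue SUB r0<-Add3 // r0:Add3,r1:Add1,r2:9,r3:Add2
cycle 6: stall // r0:Add3,r1:Add1,r2:9,r3:Add2
cycle 7: CDB Add1=18; issue SUB r2<-Add1 // r0:Add3,r1:18,r2:Add1,r3:Add2
cycle 8: CDB Add2=27; issue MUL r2<-Mul2 // r0:Add3,r1:18,r2:Mul2,r3:27
cycle 9: CDB Mul1=162 // r0:Add3,r1:18,r2:Mul2,r3:27
cycle 10: CDB Add1=9 // r0:Add3,r1:18,r2:Mul2,r3:27
cycle 11: CDB Add3=-18 // r0:-18,r1:18,r2:Mul2,r3:27

STATUS = VALUE -18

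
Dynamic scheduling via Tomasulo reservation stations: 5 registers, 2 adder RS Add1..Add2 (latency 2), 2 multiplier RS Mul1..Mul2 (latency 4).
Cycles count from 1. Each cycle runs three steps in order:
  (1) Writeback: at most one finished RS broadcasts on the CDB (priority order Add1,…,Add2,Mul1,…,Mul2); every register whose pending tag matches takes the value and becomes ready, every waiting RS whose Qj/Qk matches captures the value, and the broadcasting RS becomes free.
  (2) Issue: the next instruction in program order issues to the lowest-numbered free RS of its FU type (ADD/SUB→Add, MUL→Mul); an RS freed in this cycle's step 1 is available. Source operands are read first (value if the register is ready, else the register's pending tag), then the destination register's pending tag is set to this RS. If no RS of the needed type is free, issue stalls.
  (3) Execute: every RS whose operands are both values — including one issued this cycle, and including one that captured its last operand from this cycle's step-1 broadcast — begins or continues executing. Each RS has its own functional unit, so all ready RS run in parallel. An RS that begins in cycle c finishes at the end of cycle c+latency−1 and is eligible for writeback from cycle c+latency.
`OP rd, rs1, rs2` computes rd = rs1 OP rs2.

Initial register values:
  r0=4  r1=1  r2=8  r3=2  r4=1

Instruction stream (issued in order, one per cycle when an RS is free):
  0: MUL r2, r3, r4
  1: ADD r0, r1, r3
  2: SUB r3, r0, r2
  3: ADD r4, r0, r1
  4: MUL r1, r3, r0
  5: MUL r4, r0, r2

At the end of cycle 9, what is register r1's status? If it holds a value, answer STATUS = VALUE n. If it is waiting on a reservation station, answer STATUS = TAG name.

cycle 1: issue MUL r2<-Mul1 // r0:4,r1:1,r2:Mul1,r3:2,r4:1
cycle 2: issue ADD r0<-Add1 // r0:Add1,r1:1,r2:Mul1,r3:2,r4:1
cycle 3: issue SUB r3<-Add2 // r0:Add1,r1:1,r2:Mul1,r3:Add2,r4:1
cycle 4: CDB Add1=3; issue ADD r4<-Add1 // r0:3,r1:1,r2:Mul1,r3:Add2,r4:Add1
cycle 5: CDB Mul1=2; issue MUL r1<-Mul1 // r0:3,r1:Mul1,r2:2,r3:Add2,r4:Add1
cycle 6: CDB Add1=4; issue MUL r4<-Mul2 // r0:3,r1:Mul1,r2:2,r3:Add2,r4:Mul2
cycle 7: CDB Add2=1 // r0:3,r1:Mul1,r2:2,r3:1,r4:Mul2
cycle 8: - // r0:3,r1:Mul1,r2:2,r3:1,r4:Mul2
cycle 9: - // r0:3,r1:Mul1,r2:2,r3:1,r4:Mul2

STATUS = TAG Mul1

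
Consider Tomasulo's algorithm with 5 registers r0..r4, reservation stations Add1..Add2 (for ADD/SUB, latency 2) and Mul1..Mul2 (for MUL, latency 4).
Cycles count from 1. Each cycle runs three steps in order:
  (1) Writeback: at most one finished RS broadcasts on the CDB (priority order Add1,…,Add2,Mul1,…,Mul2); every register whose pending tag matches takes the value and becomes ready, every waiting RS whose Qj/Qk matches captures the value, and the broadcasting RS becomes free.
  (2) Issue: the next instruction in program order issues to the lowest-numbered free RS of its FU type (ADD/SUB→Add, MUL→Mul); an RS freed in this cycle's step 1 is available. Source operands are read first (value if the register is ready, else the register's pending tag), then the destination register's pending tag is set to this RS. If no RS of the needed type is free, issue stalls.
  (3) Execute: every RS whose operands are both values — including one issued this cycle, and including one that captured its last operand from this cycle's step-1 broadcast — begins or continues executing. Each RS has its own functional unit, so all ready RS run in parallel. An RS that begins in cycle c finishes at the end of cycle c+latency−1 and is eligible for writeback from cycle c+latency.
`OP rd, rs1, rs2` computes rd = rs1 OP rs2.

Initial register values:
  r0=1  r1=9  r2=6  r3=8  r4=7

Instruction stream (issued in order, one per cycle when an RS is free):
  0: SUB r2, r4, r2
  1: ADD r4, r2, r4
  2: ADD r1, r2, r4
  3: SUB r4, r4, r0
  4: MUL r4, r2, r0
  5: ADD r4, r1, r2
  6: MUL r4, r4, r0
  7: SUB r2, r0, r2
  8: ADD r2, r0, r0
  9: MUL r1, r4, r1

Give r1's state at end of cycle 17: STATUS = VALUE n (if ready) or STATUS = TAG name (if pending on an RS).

STATUS = VALUE 90

  c1: issue SUB r2<-Add1  regs: r0:1,r1:9,r2:Add1,r3:8,r4:7
  c2: issue ADD r4<-Add2  regs: r0:1,r1:9,r2:Add1,r3:8,r4:Add2
  c3: CDB Add1=1; issue ADD r1<-Add1  regs: r0:1,r1:Add1,r2:1,r3:8,r4:Add2
  c4: stall  regs: r0:1,r1:Add1,r2:1,r3:8,r4:Add2
  c5: CDB Add2=8; issue SUB r4<-Add2  regs: r0:1,r1:Add1,r2:1,r3:8,r4:Add2
  c6: issue MUL r4<-Mul1  regs: r0:1,r1:Add1,r2:1,r3:8,r4:Mul1
  c7: CDB Add1=9; issue ADD r4<-Add1  regs: r0:1,r1:9,r2:1,r3:8,r4:Add1
  c8: CDB Add2=7; issue MUL r4<-Mul2  regs: r0:1,r1:9,r2:1,r3:8,r4:Mul2
  c9: CDB Add1=10; issue SUB r2<-Add1  regs: r0:1,r1:9,r2:Add1,r3:8,r4:Mul2
  c10: CDB Mul1=1; issue ADD r2<-Add2  regs: r0:1,r1:9,r2:Add2,r3:8,r4:Mul2
  c11: CDB Add1=0; issue MUL r1<-Mul1  regs: r0:1,r1:Mul1,r2:Add2,r3:8,r4:Mul2
  c12: CDB Add2=2  regs: r0:1,r1:Mul1,r2:2,r3:8,r4:Mul2
  c13: CDB Mul2=10  regs: r0:1,r1:Mul1,r2:2,r3:8,r4:10
  c14: -  regs: r0:1,r1:Mul1,r2:2,r3:8,r4:10
  c15: -  regs: r0:1,r1:Mul1,r2:2,r3:8,r4:10
  c16: -  regs: r0:1,r1:Mul1,r2:2,r3:8,r4:10
  c17: CDB Mul1=90  regs: r0:1,r1:90,r2:2,r3:8,r4:10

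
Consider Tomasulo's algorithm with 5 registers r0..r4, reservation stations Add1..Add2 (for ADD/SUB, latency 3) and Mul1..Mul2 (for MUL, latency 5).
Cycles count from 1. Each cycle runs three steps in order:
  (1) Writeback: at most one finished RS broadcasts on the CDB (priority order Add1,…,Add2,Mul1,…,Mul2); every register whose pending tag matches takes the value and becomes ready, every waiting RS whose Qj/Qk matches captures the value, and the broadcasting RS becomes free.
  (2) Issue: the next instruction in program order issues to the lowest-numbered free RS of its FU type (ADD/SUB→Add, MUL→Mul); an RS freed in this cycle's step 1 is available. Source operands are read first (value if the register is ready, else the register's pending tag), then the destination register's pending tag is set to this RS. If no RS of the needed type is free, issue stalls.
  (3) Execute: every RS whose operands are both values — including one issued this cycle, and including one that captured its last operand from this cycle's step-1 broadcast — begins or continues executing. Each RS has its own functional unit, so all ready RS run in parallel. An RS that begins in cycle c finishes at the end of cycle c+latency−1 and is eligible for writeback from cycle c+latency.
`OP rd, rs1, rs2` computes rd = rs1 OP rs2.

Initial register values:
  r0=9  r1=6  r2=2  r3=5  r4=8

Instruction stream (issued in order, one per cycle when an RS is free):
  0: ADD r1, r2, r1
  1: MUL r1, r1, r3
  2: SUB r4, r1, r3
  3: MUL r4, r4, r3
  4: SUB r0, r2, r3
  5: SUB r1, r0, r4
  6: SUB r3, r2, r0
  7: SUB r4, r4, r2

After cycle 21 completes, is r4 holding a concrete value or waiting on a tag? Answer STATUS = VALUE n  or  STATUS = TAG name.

cycle 1: issue ADD r1<-Add1 // r0:9,r1:Add1,r2:2,r3:5,r4:8
cycle 2: issue MUL r1<-Mul1 // r0:9,r1:Mul1,r2:2,r3:5,r4:8
cycle 3: issue SUB r4<-Add2 // r0:9,r1:Mul1,r2:2,r3:5,r4:Add2
cycle 4: CDB Add1=8; issue MUL r4<-Mul2 // r0:9,r1:Mul1,r2:2,r3:5,r4:Mul2
cycle 5: issue SUB r0<-Add1 // r0:Add1,r1:Mul1,r2:2,r3:5,r4:Mul2
cycle 6: stall // r0:Add1,r1:Mul1,r2:2,r3:5,r4:Mul2
cycle 7: stall // r0:Add1,r1:Mul1,r2:2,r3:5,r4:Mul2
cycle 8: CDB Add1=-3; issue SUB r1<-Add1 // r0:-3,r1:Add1,r2:2,r3:5,r4:Mul2
cycle 9: CDB Mul1=40; stall // r0:-3,r1:Add1,r2:2,r3:5,r4:Mul2
cycle 10: stall // r0:-3,r1:Add1,r2:2,r3:5,r4:Mul2
cycle 11: stall // r0:-3,r1:Add1,r2:2,r3:5,r4:Mul2
cycle 12: CDB Add2=35; issue SUB r3<-Add2 // r0:-3,r1:Add1,r2:2,r3:Add2,r4:Mul2
cycle 13: stall // r0:-3,r1:Add1,r2:2,r3:Add2,r4:Mul2
cycle 14: stall // r0:-3,r1:Add1,r2:2,r3:Add2,r4:Mul2
cycle 15: CDB Add2=5; issue SUB r4<-Add2 // r0:-3,r1:Add1,r2:2,r3:5,r4:Add2
cycle 16: - // r0:-3,r1:Add1,r2:2,r3:5,r4:Add2
cycle 17: CDB Mul2=175 // r0:-3,r1:Add1,r2:2,r3:5,r4:Add2
cycle 18: - // r0:-3,r1:Add1,r2:2,r3:5,r4:Add2
cycle 19: - // r0:-3,r1:Add1,r2:2,r3:5,r4:Add2
cycle 20: CDB Add1=-178 // r0:-3,r1:-178,r2:2,r3:5,r4:Add2
cycle 21: CDB Add2=173 // r0:-3,r1:-178,r2:2,r3:5,r4:173

STATUS = VALUE 173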